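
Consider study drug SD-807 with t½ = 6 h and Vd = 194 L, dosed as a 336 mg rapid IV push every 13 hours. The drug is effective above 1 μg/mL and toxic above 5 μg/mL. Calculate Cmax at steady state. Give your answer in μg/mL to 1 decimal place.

2.2 μg/mL

τ/t½ = 13/6 ≈ 2.1667, so fraction remaining f = (1/2)^(13/6) ≈ 0.2227.
At steady state, accumulation factor R = 1/(1 − e^(−kτ)) ≈ 1.2865.
Single-dose peak C₀ = D/Vd = 336/194 ≈ 1.732 μg/mL.
Steady-state peak Cmax,ss = C₀·R ≈ 1.732 × 1.2865 ≈ 2.228 μg/mL.
Peak 2.2 μg/mL vs MTC 5 μg/mL: below toxic threshold.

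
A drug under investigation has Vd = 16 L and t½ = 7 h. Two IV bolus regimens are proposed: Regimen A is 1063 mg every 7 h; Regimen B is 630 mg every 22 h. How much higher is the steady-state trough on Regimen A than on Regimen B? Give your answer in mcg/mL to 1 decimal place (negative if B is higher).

61.4 mcg/mL

Regimen A: f = (1/2)^(7/7) ≈ 0.5000; Cmin,ss = (1063/16)·f/(1−f) ≈ 66.438 mcg/mL.
Regimen B: f = (1/2)^(22/7) ≈ 0.1132; Cmin,ss = (630/16)·f/(1−f) ≈ 5.026 mcg/mL.
Difference ≈ 66.438 − 5.026 ≈ 61.412 mcg/mL.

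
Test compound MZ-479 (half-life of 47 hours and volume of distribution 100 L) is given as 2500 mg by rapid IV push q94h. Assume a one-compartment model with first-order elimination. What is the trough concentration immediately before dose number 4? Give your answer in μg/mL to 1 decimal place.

f = (1/2)^(τ/t½) = (1/2)^(94/47) ≈ 0.2500.
C₀ = D/Vd = 2500/100 ≈ 25.000 μg/mL.
Before the 4th dose, 3 doses have been given. Superposition: Cmin = C₀·(f + f² + … + f^3).
≈ 25.000 × (0.2500 + 0.0625 + 0.0156) ≈ 25.000 × 0.3281 ≈ 8.203 μg/mL.

8.2 μg/mL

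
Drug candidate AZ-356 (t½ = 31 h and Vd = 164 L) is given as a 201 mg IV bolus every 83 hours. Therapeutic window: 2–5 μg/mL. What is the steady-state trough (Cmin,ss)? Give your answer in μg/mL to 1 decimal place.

0.2 μg/mL

k = ln2/t½ = ln2/31 ≈ 0.022360 h⁻¹; fraction remaining f = e^(−kτ) = e^(−0.022360×83) ≈ 0.1563.
At steady state, accumulation factor R = 1/(1 − e^(−kτ)) ≈ 1.1853.
Each bolus raises the concentration by D/Vd = 201/164 ≈ 1.226 μg/mL.
Cmax,ss = C₀/(1 − f) ≈ 1.226/0.8437 ≈ 1.453 μg/mL.
One interval later, Cmin,ss = Cmax,ss·e^(−kτ) ≈ 1.453 × 0.1563 ≈ 0.227 μg/mL.
Trough 0.2 μg/mL vs MEC 2 μg/mL: subtherapeutic.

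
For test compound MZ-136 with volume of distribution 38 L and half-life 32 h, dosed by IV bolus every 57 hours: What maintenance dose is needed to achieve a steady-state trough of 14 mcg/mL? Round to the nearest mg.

τ/t½ = 57/32 ≈ 1.7812, so f = (1/2)^(57/32) ≈ 0.290931.
Cmin,ss = (D/Vd)·f/(1−f), so D = Cmin,ss·Vd·(1−f)/f.
D = 14 × 38 × (1−f)/f ≈ 14 × 38 × 2.43724 ≈ 1296.61 mg.

1297 mg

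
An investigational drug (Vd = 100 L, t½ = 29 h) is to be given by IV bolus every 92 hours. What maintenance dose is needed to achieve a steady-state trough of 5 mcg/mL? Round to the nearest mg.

4008 mg

τ/t½ = 92/29 ≈ 3.1724, so f = (1/2)^(92/29) ≈ 0.110920.
Cmin,ss = (D/Vd)·f/(1−f), so D = Cmin,ss·Vd·(1−f)/f.
D = 5 × 100 × (1−f)/f ≈ 5 × 100 × 8.01551 ≈ 4007.76 mg.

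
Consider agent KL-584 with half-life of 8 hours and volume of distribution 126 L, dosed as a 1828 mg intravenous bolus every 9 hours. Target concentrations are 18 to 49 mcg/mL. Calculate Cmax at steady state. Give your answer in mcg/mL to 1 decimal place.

26.8 mcg/mL

τ/t½ = 9/8 ≈ 1.125, so fraction remaining f = (1/2)^(9/8) ≈ 0.4585.
At steady state, accumulation factor R = 1/(1 − e^(−kτ)) ≈ 1.8467.
Single-dose peak C₀ = D/Vd = 1828/126 ≈ 14.508 mcg/mL.
Steady-state peak Cmax,ss = C₀·R ≈ 14.508 × 1.8467 ≈ 26.792 mcg/mL.
Peak 26.8 mcg/mL vs MTC 49 mcg/mL: below toxic threshold.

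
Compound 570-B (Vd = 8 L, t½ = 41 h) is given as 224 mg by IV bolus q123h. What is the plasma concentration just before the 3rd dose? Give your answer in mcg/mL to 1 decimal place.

f = (1/2)^(τ/t½) = (1/2)^(123/41) ≈ 0.1250.
C₀ = D/Vd = 224/8 ≈ 28.000 mcg/mL.
Before the 3rd dose, 2 doses have been given. Superposition: Cmin = C₀·(f + f²).
≈ 28.000 × (0.1250 + 0.0156) ≈ 28.000 × 0.1406 ≈ 3.937 mcg/mL.

3.9 mcg/mL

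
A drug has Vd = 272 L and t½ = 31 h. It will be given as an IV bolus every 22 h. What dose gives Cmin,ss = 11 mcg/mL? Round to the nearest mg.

τ/t½ = 22/31 ≈ 0.70968, so f = (1/2)^(22/31) ≈ 0.611457.
Cmin,ss = (D/Vd)·f/(1−f), so D = Cmin,ss·Vd·(1−f)/f.
D = 11 × 272 × (1−f)/f ≈ 11 × 272 × 0.63544 ≈ 1901.24 mg.

1901 mg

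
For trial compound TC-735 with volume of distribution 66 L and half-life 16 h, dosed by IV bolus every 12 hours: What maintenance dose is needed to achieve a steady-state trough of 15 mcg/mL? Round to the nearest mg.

τ/t½ = 12/16 ≈ 0.75, so f = (1/2)^(12/16) ≈ 0.594604.
Cmin,ss = (D/Vd)·f/(1−f), so D = Cmin,ss·Vd·(1−f)/f.
D = 15 × 66 × (1−f)/f ≈ 15 × 66 × 0.68179 ≈ 674.97 mg.

675 mg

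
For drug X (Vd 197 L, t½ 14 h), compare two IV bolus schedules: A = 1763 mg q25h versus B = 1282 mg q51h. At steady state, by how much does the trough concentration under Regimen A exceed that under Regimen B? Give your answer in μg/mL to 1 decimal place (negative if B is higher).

3.1 μg/mL

Regimen A: f = (1/2)^(25/14) ≈ 0.2900; Cmin,ss = (1763/197)·f/(1−f) ≈ 3.655 μg/mL.
Regimen B: f = (1/2)^(51/14) ≈ 0.0801; Cmin,ss = (1282/197)·f/(1−f) ≈ 0.567 μg/mL.
Difference ≈ 3.655 − 0.567 ≈ 3.088 μg/mL.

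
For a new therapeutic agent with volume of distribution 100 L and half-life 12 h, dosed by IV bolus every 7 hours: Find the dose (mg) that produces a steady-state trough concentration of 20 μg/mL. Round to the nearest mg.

997 mg

τ/t½ = 7/12 ≈ 0.58333, so f = (1/2)^(7/12) ≈ 0.667420.
Cmin,ss = (D/Vd)·f/(1−f), so D = Cmin,ss·Vd·(1−f)/f.
D = 20 × 100 × (1−f)/f ≈ 20 × 100 × 0.49831 ≈ 996.62 mg.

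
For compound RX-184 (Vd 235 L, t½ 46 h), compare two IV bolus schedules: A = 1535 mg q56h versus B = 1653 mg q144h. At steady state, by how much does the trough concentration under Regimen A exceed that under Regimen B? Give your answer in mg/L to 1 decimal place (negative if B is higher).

Regimen A: f = (1/2)^(56/46) ≈ 0.4301; Cmin,ss = (1535/235)·f/(1−f) ≈ 4.930 mg/L.
Regimen B: f = (1/2)^(144/46) ≈ 0.1142; Cmin,ss = (1653/235)·f/(1−f) ≈ 0.907 mg/L.
Difference ≈ 4.930 − 0.907 ≈ 4.023 mg/L.

4.0 mg/L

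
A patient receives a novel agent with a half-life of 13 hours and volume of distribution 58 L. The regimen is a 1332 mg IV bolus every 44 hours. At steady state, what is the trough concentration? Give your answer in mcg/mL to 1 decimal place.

k = ln2/t½ = ln2/13 ≈ 0.053319 h⁻¹; fraction remaining f = e^(−kτ) = e^(−0.053319×44) ≈ 0.0957.
Each bolus raises the concentration by D/Vd = 1332/58 ≈ 22.966 mcg/mL.
Steady-state trough Cmin,ss = C₀·f/(1−f) ≈ 22.966 × 0.0957/0.9043 ≈ 2.430 mcg/mL.

2.4 mcg/mL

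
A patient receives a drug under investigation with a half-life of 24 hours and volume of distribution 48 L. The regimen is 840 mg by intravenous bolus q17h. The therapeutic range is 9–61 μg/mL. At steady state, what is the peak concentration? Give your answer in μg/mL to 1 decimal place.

τ/t½ = 17/24 ≈ 0.70833, so fraction remaining f = (1/2)^(17/24) ≈ 0.6120.
Accumulation ratio R = 1/(1 − f) ≈ 1/0.3880 ≈ 2.5773.
Single-dose peak C₀ = D/Vd = 840/48 ≈ 17.500 μg/mL.
Steady-state peak Cmax,ss = C₀·R ≈ 17.500 × 2.5773 ≈ 45.103 μg/mL.
Peak 45.1 μg/mL vs MTC 61 μg/mL: below toxic threshold.

45.1 μg/mL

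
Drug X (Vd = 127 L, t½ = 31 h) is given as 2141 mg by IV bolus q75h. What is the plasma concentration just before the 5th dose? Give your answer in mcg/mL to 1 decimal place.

3.9 mcg/mL

f = (1/2)^(τ/t½) = (1/2)^(75/31) ≈ 0.1869.
C₀ = D/Vd = 2141/127 ≈ 16.858 mcg/mL.
Before the 5th dose, 4 doses have been given. Superposition: Cmin = C₀·(f + f² + … + f^4).
≈ 16.858 × (0.1869 + 0.0349 + 0.0065 + 0.0012) ≈ 16.858 × 0.2295 ≈ 3.869 mcg/mL.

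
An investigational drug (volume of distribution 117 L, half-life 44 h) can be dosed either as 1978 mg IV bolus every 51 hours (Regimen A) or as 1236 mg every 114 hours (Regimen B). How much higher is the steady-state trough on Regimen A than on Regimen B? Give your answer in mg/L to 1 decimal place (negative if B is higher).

11.6 mg/L

Regimen A: f = (1/2)^(51/44) ≈ 0.4478; Cmin,ss = (1978/117)·f/(1−f) ≈ 13.710 mg/L.
Regimen B: f = (1/2)^(114/44) ≈ 0.1660; Cmin,ss = (1236/117)·f/(1−f) ≈ 2.103 mg/L.
Difference ≈ 13.710 − 2.103 ≈ 11.607 mg/L.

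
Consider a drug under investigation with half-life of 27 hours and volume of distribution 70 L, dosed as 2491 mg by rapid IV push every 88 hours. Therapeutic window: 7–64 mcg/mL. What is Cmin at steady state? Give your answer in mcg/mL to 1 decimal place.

4.1 mcg/mL

τ/t½ = 88/27 ≈ 3.2593, so fraction remaining f = (1/2)^(88/27) ≈ 0.1044.
At steady state, accumulation factor R = 1/(1 − e^(−kτ)) ≈ 1.1166.
Each bolus raises the concentration by D/Vd = 2491/70 ≈ 35.586 mcg/mL.
Steady-state peak Cmax,ss = C₀·R ≈ 35.586 × 1.1166 ≈ 39.735 mcg/mL.
Steady-state trough Cmin,ss = Cmax,ss·f ≈ 39.735 × 0.1044 ≈ 4.148 mcg/mL.
Trough 4.1 mcg/mL vs MEC 7 mcg/mL: subtherapeutic.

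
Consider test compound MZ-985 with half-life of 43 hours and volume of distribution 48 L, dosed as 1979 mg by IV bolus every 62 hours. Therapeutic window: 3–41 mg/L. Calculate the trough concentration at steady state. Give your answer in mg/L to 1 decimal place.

24.0 mg/L

Over one 62-h interval, 62/43 ≈ 1.4419 half-lives elapse, leaving f ≈ 0.3681 of each dose.
Each bolus raises the concentration by D/Vd = 1979/48 ≈ 41.229 mg/L.
Steady-state trough Cmin,ss = C₀·f/(1−f) ≈ 41.229 × 0.3681/0.6319 ≈ 24.017 mg/L.
Trough 24.0 mg/L vs MEC 3 mg/L: adequate.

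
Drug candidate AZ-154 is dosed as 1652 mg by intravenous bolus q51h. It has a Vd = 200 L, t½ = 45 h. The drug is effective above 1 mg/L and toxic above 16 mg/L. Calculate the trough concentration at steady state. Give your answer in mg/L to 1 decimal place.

τ/t½ = 51/45 ≈ 1.1333, so fraction remaining f = (1/2)^(51/45) ≈ 0.4559.
Accumulation ratio R = 1/(1 − f) ≈ 1/0.5441 ≈ 1.8379.
Each bolus raises the concentration by D/Vd = 1652/200 ≈ 8.260 mg/L.
Cmax,ss = C₀/(1 − f) ≈ 8.260/0.5441 ≈ 15.181 mg/L.
One interval later, Cmin,ss = Cmax,ss·e^(−kτ) ≈ 15.181 × 0.4559 ≈ 6.921 mg/L.
Trough 6.9 mg/L vs MEC 1 mg/L: adequate.

6.9 mg/L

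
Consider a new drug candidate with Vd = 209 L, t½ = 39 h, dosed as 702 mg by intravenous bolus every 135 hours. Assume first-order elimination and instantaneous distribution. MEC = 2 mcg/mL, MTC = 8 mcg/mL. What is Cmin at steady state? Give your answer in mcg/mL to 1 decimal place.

0.3 mcg/mL

τ/t½ = 135/39 ≈ 3.4615, so fraction remaining f = (1/2)^(135/39) ≈ 0.0908.
Single-dose peak C₀ = D/Vd = 702/209 ≈ 3.359 mcg/mL.
Steady-state trough Cmin,ss = C₀·f/(1−f) ≈ 3.359 × 0.0908/0.9092 ≈ 0.335 mcg/mL.
Trough 0.3 mcg/mL vs MEC 2 mcg/mL: subtherapeutic.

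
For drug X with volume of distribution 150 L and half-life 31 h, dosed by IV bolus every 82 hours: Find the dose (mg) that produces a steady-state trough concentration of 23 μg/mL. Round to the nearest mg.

τ/t½ = 82/31 ≈ 2.6452, so f = (1/2)^(82/31) ≈ 0.159855.
Cmin,ss = (D/Vd)·f/(1−f), so D = Cmin,ss·Vd·(1−f)/f.
D = 23 × 150 × (1−f)/f ≈ 23 × 150 × 5.25567 ≈ 18132.06 mg.

18132 mg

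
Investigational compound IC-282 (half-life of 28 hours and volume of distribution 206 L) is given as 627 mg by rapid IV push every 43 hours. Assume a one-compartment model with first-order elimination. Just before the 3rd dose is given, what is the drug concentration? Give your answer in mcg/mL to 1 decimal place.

1.4 mcg/mL

f = (1/2)^(τ/t½) = (1/2)^(43/28) ≈ 0.3449.
C₀ = D/Vd = 627/206 ≈ 3.044 mcg/mL.
Before the 3rd dose, 2 doses have been given. Superposition: Cmin = C₀·(f + f²).
≈ 3.044 × (0.3449 + 0.1190) ≈ 3.044 × 0.4639 ≈ 1.412 mcg/mL.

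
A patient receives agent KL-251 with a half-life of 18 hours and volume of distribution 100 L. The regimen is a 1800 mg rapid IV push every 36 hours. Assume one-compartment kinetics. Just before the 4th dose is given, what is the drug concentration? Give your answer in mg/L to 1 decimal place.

f = (1/2)^(τ/t½) = (1/2)^(36/18) ≈ 0.2500.
C₀ = D/Vd = 1800/100 ≈ 18.000 mg/L.
Before the 4th dose, 3 doses have been given. Superposition: Cmin = C₀·(f + f² + … + f^3).
≈ 18.000 × (0.2500 + 0.0625 + 0.0156) ≈ 18.000 × 0.3281 ≈ 5.906 mg/L.

5.9 mg/L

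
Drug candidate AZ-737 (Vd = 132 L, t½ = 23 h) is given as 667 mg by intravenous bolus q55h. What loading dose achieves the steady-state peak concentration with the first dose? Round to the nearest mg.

f = (1/2)^(55/23) ≈ 0.190610; accumulation ratio R = 1/(1−f) ≈ 1.23550.
Loading dose to hit Cmax,ss on first dose: D_load = D_maint·R ≈ 667 × 1.23550 ≈ 824.08 mg.

824 mg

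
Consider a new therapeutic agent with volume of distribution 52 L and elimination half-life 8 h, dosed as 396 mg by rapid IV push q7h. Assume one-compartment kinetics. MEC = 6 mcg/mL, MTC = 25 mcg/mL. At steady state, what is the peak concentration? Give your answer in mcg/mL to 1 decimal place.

16.7 mcg/mL

k = ln2/t½ = ln2/8 ≈ 0.086643 h⁻¹; fraction remaining f = e^(−kτ) = e^(−0.086643×7) ≈ 0.5453.
At steady state, accumulation factor R = 1/(1 − e^(−kτ)) ≈ 2.1993.
Each bolus raises the concentration by D/Vd = 396/52 ≈ 7.615 mcg/mL.
Cmax,ss = C₀/(1 − f) ≈ 7.615/0.4547 ≈ 16.747 mcg/mL.
Peak 16.7 mcg/mL vs MTC 25 mcg/mL: below toxic threshold.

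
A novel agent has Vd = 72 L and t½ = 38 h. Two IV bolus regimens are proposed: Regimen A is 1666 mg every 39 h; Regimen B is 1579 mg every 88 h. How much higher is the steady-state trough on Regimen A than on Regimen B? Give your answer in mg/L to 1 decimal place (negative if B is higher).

16.8 mg/L

Regimen A: f = (1/2)^(39/38) ≈ 0.4910; Cmin,ss = (1666/72)·f/(1−f) ≈ 22.321 mg/L.
Regimen B: f = (1/2)^(88/38) ≈ 0.2009; Cmin,ss = (1579/72)·f/(1−f) ≈ 5.514 mg/L.
Difference ≈ 22.321 − 5.514 ≈ 16.807 mg/L.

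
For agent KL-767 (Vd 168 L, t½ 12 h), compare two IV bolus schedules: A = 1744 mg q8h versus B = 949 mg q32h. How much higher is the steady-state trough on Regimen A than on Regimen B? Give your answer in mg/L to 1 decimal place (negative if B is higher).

16.6 mg/L

Regimen A: f = (1/2)^(8/12) ≈ 0.6300; Cmin,ss = (1744/168)·f/(1−f) ≈ 17.676 mg/L.
Regimen B: f = (1/2)^(32/12) ≈ 0.1575; Cmin,ss = (949/168)·f/(1−f) ≈ 1.056 mg/L.
Difference ≈ 17.676 − 1.056 ≈ 16.620 mg/L.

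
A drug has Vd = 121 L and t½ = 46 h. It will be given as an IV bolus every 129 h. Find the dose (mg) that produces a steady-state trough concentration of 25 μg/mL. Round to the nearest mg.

τ/t½ = 129/46 ≈ 2.8043, so f = (1/2)^(129/46) ≈ 0.143155.
Cmin,ss = (D/Vd)·f/(1−f), so D = Cmin,ss·Vd·(1−f)/f.
D = 25 × 121 × (1−f)/f ≈ 25 × 121 × 5.98544 ≈ 18105.96 mg.

18106 mg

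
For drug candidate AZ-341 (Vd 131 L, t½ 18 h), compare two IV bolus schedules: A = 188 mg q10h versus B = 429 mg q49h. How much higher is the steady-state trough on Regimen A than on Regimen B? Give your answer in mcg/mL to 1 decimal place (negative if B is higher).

Regimen A: f = (1/2)^(10/18) ≈ 0.6804; Cmin,ss = (188/131)·f/(1−f) ≈ 3.055 mcg/mL.
Regimen B: f = (1/2)^(49/18) ≈ 0.1515; Cmin,ss = (429/131)·f/(1−f) ≈ 0.585 mcg/mL.
Difference ≈ 3.055 − 0.585 ≈ 2.470 mcg/mL.

2.5 mcg/mL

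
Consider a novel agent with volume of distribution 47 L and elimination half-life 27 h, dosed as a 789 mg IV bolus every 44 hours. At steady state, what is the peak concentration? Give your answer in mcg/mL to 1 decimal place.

τ/t½ = 44/27 ≈ 1.6296, so fraction remaining f = (1/2)^(44/27) ≈ 0.3232.
At steady state, accumulation factor R = 1/(1 − e^(−kτ)) ≈ 1.4775.
Each bolus raises the concentration by D/Vd = 789/47 ≈ 16.787 mcg/mL.
Steady-state peak Cmax,ss = C₀·R ≈ 16.787 × 1.4775 ≈ 24.803 mcg/mL.

24.8 mcg/mL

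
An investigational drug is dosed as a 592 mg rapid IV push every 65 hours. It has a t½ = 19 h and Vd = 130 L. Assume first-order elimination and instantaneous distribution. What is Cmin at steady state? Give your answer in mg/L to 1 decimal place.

0.5 mg/L

τ/t½ = 65/19 ≈ 3.4211, so fraction remaining f = (1/2)^(65/19) ≈ 0.0934.
Single-dose peak C₀ = D/Vd = 592/130 ≈ 4.554 mg/L.
Steady-state trough Cmin,ss = C₀·f/(1−f) ≈ 4.554 × 0.0934/0.9066 ≈ 0.469 mg/L.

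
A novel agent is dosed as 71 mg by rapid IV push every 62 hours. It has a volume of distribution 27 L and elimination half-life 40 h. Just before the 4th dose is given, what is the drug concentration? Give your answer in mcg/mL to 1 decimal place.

f = (1/2)^(τ/t½) = (1/2)^(62/40) ≈ 0.3415.
C₀ = D/Vd = 71/27 ≈ 2.630 mcg/mL.
Before the 4th dose, 3 doses have been given. Superposition: Cmin = C₀·(f + f² + … + f^3).
≈ 2.630 × (0.3415 + 0.1166 + 0.0398) ≈ 2.630 × 0.4979 ≈ 1.309 mcg/mL.

1.3 mcg/mL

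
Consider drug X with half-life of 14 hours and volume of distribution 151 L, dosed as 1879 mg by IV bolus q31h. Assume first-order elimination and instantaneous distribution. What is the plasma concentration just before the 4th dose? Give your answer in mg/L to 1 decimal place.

f = (1/2)^(τ/t½) = (1/2)^(31/14) ≈ 0.2155.
C₀ = D/Vd = 1879/151 ≈ 12.444 mg/L.
Before the 4th dose, 3 doses have been given. Superposition: Cmin = C₀·(f + f² + … + f^3).
≈ 12.444 × (0.2155 + 0.0464 + 0.0100) ≈ 12.444 × 0.2719 ≈ 3.384 mg/L.

3.4 mg/L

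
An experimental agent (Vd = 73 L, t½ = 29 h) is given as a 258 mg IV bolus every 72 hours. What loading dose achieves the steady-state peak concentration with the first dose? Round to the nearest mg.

314 mg

f = (1/2)^(72/29) ≈ 0.178902; accumulation ratio R = 1/(1−f) ≈ 1.21788.
Loading dose to hit Cmax,ss on first dose: D_load = D_maint·R ≈ 258 × 1.21788 ≈ 314.21 mg.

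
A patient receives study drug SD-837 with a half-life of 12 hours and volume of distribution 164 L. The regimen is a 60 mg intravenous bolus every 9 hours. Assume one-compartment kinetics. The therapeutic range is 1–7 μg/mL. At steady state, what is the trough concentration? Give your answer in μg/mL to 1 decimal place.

τ/t½ = 9/12 ≈ 0.75, so fraction remaining f = (1/2)^(9/12) ≈ 0.5946.
Each bolus raises the concentration by D/Vd = 60/164 ≈ 0.366 μg/mL.
Steady-state trough Cmin,ss = C₀·f/(1−f) ≈ 0.366 × 0.5946/0.4054 ≈ 0.537 μg/mL.
Trough 0.5 μg/mL vs MEC 1 μg/mL: subtherapeutic.

0.5 μg/mL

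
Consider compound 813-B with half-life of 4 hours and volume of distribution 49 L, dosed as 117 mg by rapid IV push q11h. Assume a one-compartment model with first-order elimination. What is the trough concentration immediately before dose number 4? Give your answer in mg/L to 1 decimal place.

f = (1/2)^(τ/t½) = (1/2)^(11/4) ≈ 0.1487.
C₀ = D/Vd = 117/49 ≈ 2.388 mg/L.
Before the 4th dose, 3 doses have been given. Superposition: Cmin = C₀·(f + f² + … + f^3).
≈ 2.388 × (0.1487 + 0.0221 + 0.0033) ≈ 2.388 × 0.1741 ≈ 0.416 mg/L.

0.4 mg/L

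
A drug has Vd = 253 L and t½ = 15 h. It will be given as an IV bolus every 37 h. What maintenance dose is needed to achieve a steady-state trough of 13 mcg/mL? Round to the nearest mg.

14891 mg

τ/t½ = 37/15 ≈ 2.4667, so f = (1/2)^(37/15) ≈ 0.180909.
Cmin,ss = (D/Vd)·f/(1−f), so D = Cmin,ss·Vd·(1−f)/f.
D = 13 × 253 × (1−f)/f ≈ 13 × 253 × 4.52764 ≈ 14891.41 mg.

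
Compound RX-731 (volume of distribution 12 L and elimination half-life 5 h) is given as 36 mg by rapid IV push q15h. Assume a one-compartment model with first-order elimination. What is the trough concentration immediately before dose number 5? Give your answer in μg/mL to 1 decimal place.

f = (1/2)^(τ/t½) = (1/2)^(15/5) ≈ 0.1250.
C₀ = D/Vd = 36/12 ≈ 3.000 μg/mL.
Before the 5th dose, 4 doses have been given. Superposition: Cmin = C₀·(f + f² + … + f^4).
≈ 3.000 × (0.1250 + 0.0156 + 0.0020 + 0.0002) ≈ 3.000 × 0.1428 ≈ 0.428 μg/mL.

0.4 μg/mL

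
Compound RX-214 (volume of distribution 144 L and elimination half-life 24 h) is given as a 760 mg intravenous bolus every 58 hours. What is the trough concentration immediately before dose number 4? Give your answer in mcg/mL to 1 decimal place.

f = (1/2)^(τ/t½) = (1/2)^(58/24) ≈ 0.1873.
C₀ = D/Vd = 760/144 ≈ 5.278 mcg/mL.
Before the 4th dose, 3 doses have been given. Superposition: Cmin = C₀·(f + f² + … + f^3).
≈ 5.278 × (0.1873 + 0.0351 + 0.0066) ≈ 5.278 × 0.2290 ≈ 1.209 mcg/mL.

1.2 mcg/mL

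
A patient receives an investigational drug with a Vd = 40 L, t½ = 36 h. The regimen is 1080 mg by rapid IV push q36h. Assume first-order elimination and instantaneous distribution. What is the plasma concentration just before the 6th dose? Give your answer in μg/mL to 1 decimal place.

f = (1/2)^(τ/t½) = (1/2)^(36/36) ≈ 0.5000.
C₀ = D/Vd = 1080/40 ≈ 27.000 μg/mL.
Before the 6th dose, 5 doses have been given. Superposition: Cmin = C₀·(f + f² + … + f^5).
≈ 27.000 × (0.5000 + 0.2500 + 0.1250 + 0.0625 + 0.0313) ≈ 27.000 × 0.9688 ≈ 26.158 μg/mL.

26.2 μg/mL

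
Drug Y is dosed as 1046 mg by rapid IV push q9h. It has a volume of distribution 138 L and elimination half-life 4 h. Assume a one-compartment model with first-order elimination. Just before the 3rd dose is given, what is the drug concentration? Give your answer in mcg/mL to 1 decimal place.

f = (1/2)^(τ/t½) = (1/2)^(9/4) ≈ 0.2102.
C₀ = D/Vd = 1046/138 ≈ 7.580 mcg/mL.
Before the 3rd dose, 2 doses have been given. Superposition: Cmin = C₀·(f + f²).
≈ 7.580 × (0.2102 + 0.0442) ≈ 7.580 × 0.2544 ≈ 1.928 mcg/mL.

1.9 mcg/mL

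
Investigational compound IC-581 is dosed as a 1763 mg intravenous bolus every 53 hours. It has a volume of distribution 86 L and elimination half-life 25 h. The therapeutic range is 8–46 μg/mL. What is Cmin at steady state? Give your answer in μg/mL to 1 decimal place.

6.1 μg/mL

Over one 53-h interval, 53/25 ≈ 2.12 half-lives elapse, leaving f ≈ 0.2300 of each dose.
Accumulation ratio R = 1/(1 − f) ≈ 1/0.7700 ≈ 1.2987.
Single-dose peak C₀ = D/Vd = 1763/86 ≈ 20.500 μg/mL.
Steady-state peak Cmax,ss = C₀·R ≈ 20.500 × 1.2987 ≈ 26.623 μg/mL.
Steady-state trough Cmin,ss = Cmax,ss·f ≈ 26.623 × 0.2300 ≈ 6.123 μg/mL.
Trough 6.1 μg/mL vs MEC 8 μg/mL: subtherapeutic.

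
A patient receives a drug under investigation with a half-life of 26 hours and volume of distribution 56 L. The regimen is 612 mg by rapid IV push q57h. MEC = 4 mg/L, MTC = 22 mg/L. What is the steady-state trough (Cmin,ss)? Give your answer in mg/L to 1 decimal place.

τ/t½ = 57/26 ≈ 2.1923, so fraction remaining f = (1/2)^(57/26) ≈ 0.2188.
Each bolus raises the concentration by D/Vd = 612/56 ≈ 10.929 mg/L.
Steady-state trough Cmin,ss = C₀·f/(1−f) ≈ 10.929 × 0.2188/0.7812 ≈ 3.061 mg/L.
Trough 3.1 mg/L vs MEC 4 mg/L: subtherapeutic.

3.1 mg/L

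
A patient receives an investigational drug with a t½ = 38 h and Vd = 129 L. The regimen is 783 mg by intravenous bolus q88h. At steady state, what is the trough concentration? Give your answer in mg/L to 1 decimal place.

Over one 88-h interval, 88/38 ≈ 2.3158 half-lives elapse, leaving f ≈ 0.2009 of each dose.
Single-dose peak C₀ = D/Vd = 783/129 ≈ 6.070 mg/L.
Steady-state trough Cmin,ss = C₀·f/(1−f) ≈ 6.070 × 0.2009/0.7991 ≈ 1.526 mg/L.

1.5 mg/L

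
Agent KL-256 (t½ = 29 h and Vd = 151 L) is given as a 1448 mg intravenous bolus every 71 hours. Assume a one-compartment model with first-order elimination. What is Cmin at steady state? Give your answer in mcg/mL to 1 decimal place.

k = ln2/t½ = ln2/29 ≈ 0.023902 h⁻¹; fraction remaining f = e^(−kτ) = e^(−0.023902×71) ≈ 0.1832.
Single-dose peak C₀ = D/Vd = 1448/151 ≈ 9.589 mcg/mL.
Steady-state trough Cmin,ss = C₀·f/(1−f) ≈ 9.589 × 0.1832/0.8168 ≈ 2.151 mcg/mL.

2.2 mcg/mL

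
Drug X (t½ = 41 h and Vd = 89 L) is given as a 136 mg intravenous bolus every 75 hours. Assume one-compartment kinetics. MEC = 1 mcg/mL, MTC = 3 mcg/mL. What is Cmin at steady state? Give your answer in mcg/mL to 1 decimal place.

k = ln2/t½ = ln2/41 ≈ 0.016906 h⁻¹; fraction remaining f = e^(−kτ) = e^(−0.016906×75) ≈ 0.2814.
At steady state, accumulation factor R = 1/(1 − e^(−kτ)) ≈ 1.3916.
Single-dose peak C₀ = D/Vd = 136/89 ≈ 1.528 mcg/mL.
Cmax,ss = C₀/(1 − f) ≈ 1.528/0.7186 ≈ 2.126 mcg/mL.
Steady-state trough Cmin,ss = Cmax,ss·f ≈ 2.126 × 0.2814 ≈ 0.598 mcg/mL.
Trough 0.6 mcg/mL vs MEC 1 mcg/mL: subtherapeutic.

0.6 mcg/mL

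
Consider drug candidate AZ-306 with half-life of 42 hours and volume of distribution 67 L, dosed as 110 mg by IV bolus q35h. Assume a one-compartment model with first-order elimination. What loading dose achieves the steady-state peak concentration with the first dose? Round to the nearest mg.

251 mg

f = (1/2)^(35/42) ≈ 0.561231; accumulation ratio R = 1/(1−f) ≈ 2.27910.
Loading dose to hit Cmax,ss on first dose: D_load = D_maint·R ≈ 110 × 2.27910 ≈ 250.70 mg.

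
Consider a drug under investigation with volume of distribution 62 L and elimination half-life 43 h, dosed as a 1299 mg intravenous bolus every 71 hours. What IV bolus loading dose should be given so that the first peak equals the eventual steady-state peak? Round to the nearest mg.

f = (1/2)^(71/43) ≈ 0.318383; accumulation ratio R = 1/(1−f) ≈ 1.46710.
Loading dose to hit Cmax,ss on first dose: D_load = D_maint·R ≈ 1299 × 1.46710 ≈ 1905.76 mg.

1906 mg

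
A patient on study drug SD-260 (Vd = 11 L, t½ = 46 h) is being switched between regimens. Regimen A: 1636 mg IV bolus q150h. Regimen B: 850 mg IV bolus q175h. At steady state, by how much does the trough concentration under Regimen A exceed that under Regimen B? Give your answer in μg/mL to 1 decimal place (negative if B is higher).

11.4 μg/mL

Regimen A: f = (1/2)^(150/46) ≈ 0.1043; Cmin,ss = (1636/11)·f/(1−f) ≈ 17.319 μg/mL.
Regimen B: f = (1/2)^(175/46) ≈ 0.0716; Cmin,ss = (850/11)·f/(1−f) ≈ 5.959 μg/mL.
Difference ≈ 17.319 − 5.959 ≈ 11.360 μg/mL.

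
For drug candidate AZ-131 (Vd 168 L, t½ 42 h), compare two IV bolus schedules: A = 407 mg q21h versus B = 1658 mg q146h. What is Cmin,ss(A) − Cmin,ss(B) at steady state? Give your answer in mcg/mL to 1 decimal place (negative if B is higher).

4.9 mcg/mL

Regimen A: f = (1/2)^(21/42) ≈ 0.7071; Cmin,ss = (407/168)·f/(1−f) ≈ 5.849 mcg/mL.
Regimen B: f = (1/2)^(146/42) ≈ 0.0899; Cmin,ss = (1658/168)·f/(1−f) ≈ 0.975 mcg/mL.
Difference ≈ 5.849 − 0.975 ≈ 4.874 mcg/mL.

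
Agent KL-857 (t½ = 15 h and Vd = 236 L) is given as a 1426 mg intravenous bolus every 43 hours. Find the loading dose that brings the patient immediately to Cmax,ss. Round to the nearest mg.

1653 mg

f = (1/2)^(43/15) ≈ 0.137103; accumulation ratio R = 1/(1−f) ≈ 1.15889.
Loading dose to hit Cmax,ss on first dose: D_load = D_maint·R ≈ 1426 × 1.15889 ≈ 1652.58 mg.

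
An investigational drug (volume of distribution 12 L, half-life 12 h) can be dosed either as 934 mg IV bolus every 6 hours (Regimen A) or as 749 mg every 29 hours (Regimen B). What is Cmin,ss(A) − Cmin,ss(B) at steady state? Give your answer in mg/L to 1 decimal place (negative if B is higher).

173.5 mg/L

Regimen A: f = (1/2)^(6/12) ≈ 0.7071; Cmin,ss = (934/12)·f/(1−f) ≈ 187.900 mg/L.
Regimen B: f = (1/2)^(29/12) ≈ 0.1873; Cmin,ss = (749/12)·f/(1−f) ≈ 14.385 mg/L.
Difference ≈ 187.900 − 14.385 ≈ 173.515 mg/L.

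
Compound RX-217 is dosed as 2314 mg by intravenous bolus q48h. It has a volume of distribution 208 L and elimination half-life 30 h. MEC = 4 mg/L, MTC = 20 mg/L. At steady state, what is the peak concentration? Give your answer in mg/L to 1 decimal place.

16.6 mg/L

k = ln2/t½ = ln2/30 ≈ 0.023105 h⁻¹; fraction remaining f = e^(−kτ) = e^(−0.023105×48) ≈ 0.3299.
Accumulation ratio R = 1/(1 − f) ≈ 1/0.6701 ≈ 1.4923.
Single-dose peak C₀ = D/Vd = 2314/208 ≈ 11.125 mg/L.
Steady-state peak Cmax,ss = C₀·R ≈ 11.125 × 1.4923 ≈ 16.602 mg/L.
Peak 16.6 mg/L vs MTC 20 mg/L: below toxic threshold.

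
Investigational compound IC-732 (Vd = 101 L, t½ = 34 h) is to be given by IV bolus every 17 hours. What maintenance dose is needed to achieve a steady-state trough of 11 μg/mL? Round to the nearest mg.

τ/t½ = 17/34 ≈ 0.5, so f = (1/2)^(17/34) ≈ 0.707107.
Cmin,ss = (D/Vd)·f/(1−f), so D = Cmin,ss·Vd·(1−f)/f.
D = 11 × 101 × (1−f)/f ≈ 11 × 101 × 0.41421 ≈ 460.19 mg.

460 mg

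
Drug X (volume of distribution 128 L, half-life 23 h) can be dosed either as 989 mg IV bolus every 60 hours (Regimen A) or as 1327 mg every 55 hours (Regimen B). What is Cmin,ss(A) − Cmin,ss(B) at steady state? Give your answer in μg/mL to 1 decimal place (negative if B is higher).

Regimen A: f = (1/2)^(60/23) ≈ 0.1639; Cmin,ss = (989/128)·f/(1−f) ≈ 1.515 μg/mL.
Regimen B: f = (1/2)^(55/23) ≈ 0.1906; Cmin,ss = (1327/128)·f/(1−f) ≈ 2.441 μg/mL.
Difference ≈ 1.515 − 2.441 ≈ -0.926 μg/mL.

-0.9 μg/mL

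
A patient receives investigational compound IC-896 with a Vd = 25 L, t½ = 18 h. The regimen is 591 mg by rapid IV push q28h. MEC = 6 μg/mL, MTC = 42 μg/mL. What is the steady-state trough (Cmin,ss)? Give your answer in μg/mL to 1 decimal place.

12.2 μg/mL

Over one 28-h interval, 28/18 ≈ 1.5556 half-lives elapse, leaving f ≈ 0.3402 of each dose.
Each bolus raises the concentration by D/Vd = 591/25 ≈ 23.640 μg/mL.
Steady-state trough Cmin,ss = C₀·f/(1−f) ≈ 23.640 × 0.3402/0.6598 ≈ 12.189 μg/mL.
Trough 12.2 μg/mL vs MEC 6 μg/mL: adequate.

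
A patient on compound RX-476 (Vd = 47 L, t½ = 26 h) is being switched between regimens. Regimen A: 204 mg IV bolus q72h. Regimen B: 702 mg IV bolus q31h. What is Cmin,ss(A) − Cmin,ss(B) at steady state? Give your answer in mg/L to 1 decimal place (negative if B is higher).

-10.9 mg/L

Regimen A: f = (1/2)^(72/26) ≈ 0.1467; Cmin,ss = (204/47)·f/(1−f) ≈ 0.746 mg/L.
Regimen B: f = (1/2)^(31/26) ≈ 0.4376; Cmin,ss = (702/47)·f/(1−f) ≈ 11.622 mg/L.
Difference ≈ 0.746 − 11.622 ≈ -10.876 mg/L.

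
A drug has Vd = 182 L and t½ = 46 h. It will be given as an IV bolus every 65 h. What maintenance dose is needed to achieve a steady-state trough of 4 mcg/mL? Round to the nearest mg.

1211 mg

τ/t½ = 65/46 ≈ 1.413, so f = (1/2)^(65/46) ≈ 0.375519.
Cmin,ss = (D/Vd)·f/(1−f), so D = Cmin,ss·Vd·(1−f)/f.
D = 4 × 182 × (1−f)/f ≈ 4 × 182 × 1.66298 ≈ 1210.65 mg.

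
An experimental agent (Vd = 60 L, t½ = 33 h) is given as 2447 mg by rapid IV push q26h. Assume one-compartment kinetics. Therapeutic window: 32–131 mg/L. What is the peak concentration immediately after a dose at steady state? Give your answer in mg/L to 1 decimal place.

τ/t½ = 26/33 ≈ 0.78788, so fraction remaining f = (1/2)^(26/33) ≈ 0.5792.
Accumulation ratio R = 1/(1 − f) ≈ 1/0.4208 ≈ 2.3764.
Single-dose peak C₀ = D/Vd = 2447/60 ≈ 40.783 mg/L.
Cmax,ss = C₀/(1 − f) ≈ 40.783/0.4208 ≈ 96.918 mg/L.
Peak 96.9 mg/L vs MTC 131 mg/L: below toxic threshold.

96.9 mg/L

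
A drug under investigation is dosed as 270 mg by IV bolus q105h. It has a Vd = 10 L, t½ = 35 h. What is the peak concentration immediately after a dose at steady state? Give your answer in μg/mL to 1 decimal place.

τ = 105 h = 3 half-lives, so f = (1/2)^3 = 0.125.
Accumulation ratio R = 1/(1 − f) = 1/0.875 = 8/7.
Single-dose peak C₀ = D/Vd = 270/10 = 27 μg/mL.
Steady-state peak Cmax,ss = C₀·R = 27 × 8/7 ≈ 30.857 μg/mL.

30.9 μg/mL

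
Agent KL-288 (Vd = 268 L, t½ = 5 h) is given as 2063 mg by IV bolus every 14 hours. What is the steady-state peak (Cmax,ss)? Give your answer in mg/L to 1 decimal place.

k = ln2/t½ = ln2/5 ≈ 0.138629 h⁻¹; fraction remaining f = e^(−kτ) = e^(−0.138629×14) ≈ 0.1436.
At steady state, accumulation factor R = 1/(1 − e^(−kτ)) ≈ 1.1677.
Single-dose peak C₀ = D/Vd = 2063/268 ≈ 7.698 mg/L.
Steady-state peak Cmax,ss = C₀·R ≈ 7.698 × 1.1677 ≈ 8.989 mg/L.

9.0 mg/L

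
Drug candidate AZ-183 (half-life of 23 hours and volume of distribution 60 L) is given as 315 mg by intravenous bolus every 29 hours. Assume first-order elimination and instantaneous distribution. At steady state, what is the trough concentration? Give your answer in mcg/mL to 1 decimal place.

3.8 mcg/mL

Over one 29-h interval, 29/23 ≈ 1.2609 half-lives elapse, leaving f ≈ 0.4173 of each dose.
Accumulation ratio R = 1/(1 − f) ≈ 1/0.5827 ≈ 1.7161.
Single-dose peak C₀ = D/Vd = 315/60 ≈ 5.250 mcg/mL.
Steady-state peak Cmax,ss = C₀·R ≈ 5.250 × 1.7161 ≈ 9.010 mcg/mL.
Steady-state trough Cmin,ss = Cmax,ss·f ≈ 9.010 × 0.4173 ≈ 3.760 mcg/mL.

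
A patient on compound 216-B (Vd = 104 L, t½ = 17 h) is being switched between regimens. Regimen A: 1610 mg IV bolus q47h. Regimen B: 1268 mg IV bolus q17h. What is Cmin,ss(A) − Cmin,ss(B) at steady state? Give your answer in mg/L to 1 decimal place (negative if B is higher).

Regimen A: f = (1/2)^(47/17) ≈ 0.1471; Cmin,ss = (1610/104)·f/(1−f) ≈ 2.670 mg/L.
Regimen B: f = (1/2)^(17/17) ≈ 0.5000; Cmin,ss = (1268/104)·f/(1−f) ≈ 12.192 mg/L.
Difference ≈ 2.670 − 12.192 ≈ -9.522 mg/L.

-9.5 mg/L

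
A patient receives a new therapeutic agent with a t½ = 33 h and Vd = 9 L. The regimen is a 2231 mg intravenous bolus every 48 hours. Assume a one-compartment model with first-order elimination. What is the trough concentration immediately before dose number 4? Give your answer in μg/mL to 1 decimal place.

135.5 μg/mL

f = (1/2)^(τ/t½) = (1/2)^(48/33) ≈ 0.3649.
C₀ = D/Vd = 2231/9 ≈ 247.889 μg/mL.
Before the 4th dose, 3 doses have been given. Superposition: Cmin = C₀·(f + f² + … + f^3).
≈ 247.889 × (0.3649 + 0.1332 + 0.0486) ≈ 247.889 × 0.5467 ≈ 135.521 μg/mL.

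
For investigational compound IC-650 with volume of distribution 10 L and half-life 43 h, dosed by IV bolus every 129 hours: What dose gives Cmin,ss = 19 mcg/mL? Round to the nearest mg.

1330 mg

τ/t½ = 129/43 ≈ 3, so f = (1/2)^(129/43) ≈ 0.125000.
Cmin,ss = (D/Vd)·f/(1−f), so D = Cmin,ss·Vd·(1−f)/f.
D = 19 × 10 × (1−f)/f ≈ 19 × 10 × 7.00000 ≈ 1330.00 mg.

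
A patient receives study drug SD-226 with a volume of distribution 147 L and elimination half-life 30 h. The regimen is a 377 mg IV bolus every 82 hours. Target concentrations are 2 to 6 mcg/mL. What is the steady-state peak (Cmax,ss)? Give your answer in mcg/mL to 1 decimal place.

k = ln2/t½ = ln2/30 ≈ 0.023105 h⁻¹; fraction remaining f = e^(−kτ) = e^(−0.023105×82) ≈ 0.1504.
At steady state, accumulation factor R = 1/(1 − e^(−kτ)) ≈ 1.1770.
Single-dose peak C₀ = D/Vd = 377/147 ≈ 2.565 mcg/mL.
Steady-state peak Cmax,ss = C₀·R ≈ 2.565 × 1.1770 ≈ 3.019 mcg/mL.
Peak 3.0 mcg/mL vs MTC 6 mcg/mL: below toxic threshold.

3.0 mcg/mL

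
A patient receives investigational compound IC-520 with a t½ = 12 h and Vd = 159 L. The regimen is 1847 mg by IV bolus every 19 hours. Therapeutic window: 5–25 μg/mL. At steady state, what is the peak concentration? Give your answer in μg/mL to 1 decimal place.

17.4 μg/mL

Over one 19-h interval, 19/12 ≈ 1.5833 half-lives elapse, leaving f ≈ 0.3337 of each dose.
At steady state, accumulation factor R = 1/(1 − e^(−kτ)) ≈ 1.5008.
Each bolus raises the concentration by D/Vd = 1847/159 ≈ 11.616 μg/mL.
Steady-state peak Cmax,ss = C₀·R ≈ 11.616 × 1.5008 ≈ 17.433 μg/mL.
Peak 17.4 μg/mL vs MTC 25 μg/mL: below toxic threshold.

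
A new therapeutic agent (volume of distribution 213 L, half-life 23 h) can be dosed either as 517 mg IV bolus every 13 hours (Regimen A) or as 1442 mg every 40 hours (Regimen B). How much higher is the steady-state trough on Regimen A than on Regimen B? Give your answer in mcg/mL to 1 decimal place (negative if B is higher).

Regimen A: f = (1/2)^(13/23) ≈ 0.6759; Cmin,ss = (517/213)·f/(1−f) ≈ 5.062 mcg/mL.
Regimen B: f = (1/2)^(40/23) ≈ 0.2996; Cmin,ss = (1442/213)·f/(1−f) ≈ 2.896 mcg/mL.
Difference ≈ 5.062 − 2.896 ≈ 2.166 mcg/mL.

2.2 mcg/mL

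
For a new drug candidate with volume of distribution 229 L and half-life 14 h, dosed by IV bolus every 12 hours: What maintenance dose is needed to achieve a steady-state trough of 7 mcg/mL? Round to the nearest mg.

τ/t½ = 12/14 ≈ 0.85714, so f = (1/2)^(12/14) ≈ 0.552045.
Cmin,ss = (D/Vd)·f/(1−f), so D = Cmin,ss·Vd·(1−f)/f.
D = 7 × 229 × (1−f)/f ≈ 7 × 229 × 0.81145 ≈ 1300.75 mg.

1301 mg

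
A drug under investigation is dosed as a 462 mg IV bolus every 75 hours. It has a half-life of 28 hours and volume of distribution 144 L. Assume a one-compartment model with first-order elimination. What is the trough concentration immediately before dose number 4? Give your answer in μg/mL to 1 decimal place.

f = (1/2)^(τ/t½) = (1/2)^(75/28) ≈ 0.1562.
C₀ = D/Vd = 462/144 ≈ 3.208 μg/mL.
Before the 4th dose, 3 doses have been given. Superposition: Cmin = C₀·(f + f² + … + f^3).
≈ 3.208 × (0.1562 + 0.0244 + 0.0038) ≈ 3.208 × 0.1844 ≈ 0.592 μg/mL.

0.6 μg/mL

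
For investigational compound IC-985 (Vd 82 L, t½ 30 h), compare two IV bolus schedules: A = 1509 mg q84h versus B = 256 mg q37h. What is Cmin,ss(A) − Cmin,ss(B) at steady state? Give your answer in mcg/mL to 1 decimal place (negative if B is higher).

Regimen A: f = (1/2)^(84/30) ≈ 0.1436; Cmin,ss = (1509/82)·f/(1−f) ≈ 3.086 mcg/mL.
Regimen B: f = (1/2)^(37/30) ≈ 0.4253; Cmin,ss = (256/82)·f/(1−f) ≈ 2.310 mcg/mL.
Difference ≈ 3.086 − 2.310 ≈ 0.776 mcg/mL.

0.8 mcg/mL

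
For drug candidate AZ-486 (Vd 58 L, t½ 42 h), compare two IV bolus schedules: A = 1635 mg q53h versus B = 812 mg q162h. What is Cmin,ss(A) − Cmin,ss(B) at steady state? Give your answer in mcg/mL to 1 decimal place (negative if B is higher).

19.1 mcg/mL

Regimen A: f = (1/2)^(53/42) ≈ 0.4170; Cmin,ss = (1635/58)·f/(1−f) ≈ 20.163 mcg/mL.
Regimen B: f = (1/2)^(162/42) ≈ 0.0690; Cmin,ss = (812/58)·f/(1−f) ≈ 1.038 mcg/mL.
Difference ≈ 20.163 − 1.038 ≈ 19.125 mcg/mL.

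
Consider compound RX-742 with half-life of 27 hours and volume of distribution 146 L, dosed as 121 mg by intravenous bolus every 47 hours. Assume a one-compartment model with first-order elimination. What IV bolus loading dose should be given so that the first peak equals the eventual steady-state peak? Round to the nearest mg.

f = (1/2)^(47/27) ≈ 0.299216; accumulation ratio R = 1/(1−f) ≈ 1.42697.
Loading dose to hit Cmax,ss on first dose: D_load = D_maint·R ≈ 121 × 1.42697 ≈ 172.66 mg.

173 mg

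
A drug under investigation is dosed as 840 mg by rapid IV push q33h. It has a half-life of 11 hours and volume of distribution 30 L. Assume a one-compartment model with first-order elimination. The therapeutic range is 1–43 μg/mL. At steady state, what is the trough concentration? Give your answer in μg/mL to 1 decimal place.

τ = 33 h = 3 half-lives, so f = (1/2)^3 = 0.125.
At steady state, R = 1/(1 − 0.125) = 8/7.
Single-dose peak C₀ = D/Vd = 840/30 = 28 μg/mL.
Steady-state peak Cmax,ss = C₀·R = 28 × 8/7 ≈ 32.000 μg/mL.
Steady-state trough Cmin,ss = Cmax,ss·f ≈ 32.000 × 0.125 ≈ 4.000 μg/mL.
Trough 4.0 μg/mL vs MEC 1 μg/mL: adequate.

4.0 μg/mL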